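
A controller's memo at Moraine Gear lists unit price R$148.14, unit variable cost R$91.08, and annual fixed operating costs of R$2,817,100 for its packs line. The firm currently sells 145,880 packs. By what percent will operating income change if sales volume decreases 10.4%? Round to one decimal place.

-15.7%

At 145,880 units, contribution = 145,880 × R$57.06 = R$8,323,912.80.
EBIT = R$8,323,912.80 − R$2,817,100 = R$5,506,812.80.
Degree of operating leverage = R$8,323,912.80 / R$5,506,812.80 = 1.5116.
So EBIT moves 1.5116 × (-10.4%) = -15.7%.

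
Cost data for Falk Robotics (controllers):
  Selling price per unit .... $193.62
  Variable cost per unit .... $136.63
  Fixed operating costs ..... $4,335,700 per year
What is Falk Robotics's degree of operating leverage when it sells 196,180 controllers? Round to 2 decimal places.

1.63

Contribution at this volume is 196,180 × $56.99 = $11,180,298.20.
Subtracting fixed costs: EBIT = $11,180,298.20 − $4,335,700 = $6,844,598.20.
Degree of operating leverage = $11,180,298.20 / $6,844,598.20 = 1.6334.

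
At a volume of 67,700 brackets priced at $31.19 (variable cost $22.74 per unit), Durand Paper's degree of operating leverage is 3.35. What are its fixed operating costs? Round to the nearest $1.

Total contribution margin = 67,700 × $8.45 = $572,065.00.
DOL = contribution / EBIT, so EBIT = $572,065.00 / 3.35 = $170,765.67.
And FC = contribution − EBIT = $572,065.00 − $170,765.67 = $401,299.

$401,299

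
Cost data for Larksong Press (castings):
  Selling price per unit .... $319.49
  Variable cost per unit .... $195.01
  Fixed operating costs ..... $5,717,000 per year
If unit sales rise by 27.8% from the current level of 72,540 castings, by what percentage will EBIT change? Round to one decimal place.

At 72,540 units, contribution = 72,540 × $124.48 = $9,029,779.20.
Operating income = contribution − fixed costs = $9,029,779.20 − $5,717,000 = $3,312,779.20.
Degree of operating leverage = $9,029,779.20 / $3,312,779.20 = 2.7257.
Operating income changes by 2.7257 × +27.8% = +75.8%.

+75.8%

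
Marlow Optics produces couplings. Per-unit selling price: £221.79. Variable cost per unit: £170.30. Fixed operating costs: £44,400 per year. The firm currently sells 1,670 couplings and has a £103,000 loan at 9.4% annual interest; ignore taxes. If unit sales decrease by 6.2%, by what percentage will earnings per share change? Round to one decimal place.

At 1,670 units, contribution = 1,670 × £51.49 = £85,988.30.
Subtracting fixed costs: EBIT = £85,988.30 − £44,400 = £41,588.30.
After interest of £9,682.00, pre-tax earnings = £31,906.30.
DCL = total CM / (EBIT − I) = £85,988.30 / £31,906.30 = 2.6950.
%ΔEPS = DCL × %ΔSales = 2.6950 × -6.2% = -16.7%.

-16.7%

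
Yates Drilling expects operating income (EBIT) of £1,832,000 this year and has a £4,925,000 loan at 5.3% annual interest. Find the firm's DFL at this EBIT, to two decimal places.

1.17

Interest = £261,025.00.
DFL = EBIT ÷ (EBIT − I) = £1,832,000 ÷ (£1,832,000 − £261,025.00) = £1,832,000 ÷ £1,570,975.00 = 1.1662.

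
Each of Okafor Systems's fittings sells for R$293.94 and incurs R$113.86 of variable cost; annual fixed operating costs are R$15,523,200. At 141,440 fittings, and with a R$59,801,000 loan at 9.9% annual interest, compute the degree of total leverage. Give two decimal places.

Total contribution margin = 141,440 × R$180.08 = R$25,470,515.20.
Subtracting fixed costs: EBIT = R$25,470,515.20 − R$15,523,200 = R$9,947,315.20. Interest = R$5,920,299.00.
DOL = R$25,470,515.20 ÷ R$9,947,315.20 = 2.5605; DFL = R$9,947,315.20 ÷ R$4,027,016.20 = 2.4701.
Combined leverage = 2.5605 × 2.4701 = 6.3247.

6.32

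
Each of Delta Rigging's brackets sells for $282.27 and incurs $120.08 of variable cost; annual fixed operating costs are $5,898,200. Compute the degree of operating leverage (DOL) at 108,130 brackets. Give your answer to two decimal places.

Contribution at this volume is 108,130 × $162.19 = $17,537,604.70.
Operating income = contribution − fixed costs = $17,537,604.70 − $5,898,200 = $11,639,404.70.
So DOL = total CM / EBIT = $17,537,604.70 / $11,639,404.70 = 1.5067.

1.51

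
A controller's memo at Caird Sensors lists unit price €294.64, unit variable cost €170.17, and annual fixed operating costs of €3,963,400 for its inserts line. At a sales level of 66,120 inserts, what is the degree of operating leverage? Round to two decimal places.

Total contribution margin = 66,120 × €124.47 = €8,229,956.40.
Subtracting fixed costs: EBIT = €8,229,956.40 − €3,963,400 = €4,266,556.40.
Degree of operating leverage = €8,229,956.40 / €4,266,556.40 = 1.9289.

1.93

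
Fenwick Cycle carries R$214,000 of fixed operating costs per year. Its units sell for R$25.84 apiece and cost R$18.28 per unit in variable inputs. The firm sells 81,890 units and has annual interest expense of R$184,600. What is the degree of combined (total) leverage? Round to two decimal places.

Contribution at this volume is 81,890 × R$7.56 = R$619,088.40.
EBIT = R$619,088.40 − R$214,000 = R$405,088.40. Interest = R$184,600.00.
DOL = R$619,088.40 ÷ R$405,088.40 = 1.5283; DFL = R$405,088.40 ÷ R$220,488.40 = 1.8372.
DCL = DOL × DFL = 1.5283 × 1.8372 = 2.8078.

2.81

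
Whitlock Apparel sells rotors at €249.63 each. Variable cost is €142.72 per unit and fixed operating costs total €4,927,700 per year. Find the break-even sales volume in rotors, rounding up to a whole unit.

46,093 rotors

Each unit contributes €249.63 − €142.72 = €106.91.
Units to break even: €4,927,700 ÷ €106.91 = 46,092.04, rounded up to 46,093.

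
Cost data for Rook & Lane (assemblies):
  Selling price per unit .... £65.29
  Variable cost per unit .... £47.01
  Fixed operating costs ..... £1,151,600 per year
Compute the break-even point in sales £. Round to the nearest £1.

£4,113,127

CM per unit = £65.29 − £47.01 = £18.28; CM ratio = £18.28 / £65.29 = 0.2800.
Break-even sales = FC ÷ CM ratio = £1,151,600 × £65.29 / £18.28 = £4,113,127.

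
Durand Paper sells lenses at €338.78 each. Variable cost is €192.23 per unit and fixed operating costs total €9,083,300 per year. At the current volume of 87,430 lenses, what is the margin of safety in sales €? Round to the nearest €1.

Contribution margin per unit = €338.78 − €192.23 = €146.55. Break-even units = €9,083,300 ÷ €146.55 = 61,980.89; break-even revenue = 61,980.89 × €338.78 = €20,997,887.23.
Current sales = 87,430 × €338.78 = €29,619,535.40.
Margin of safety = €29,619,535.40 − €20,997,887.23 = €8,621,648.

€8,621,648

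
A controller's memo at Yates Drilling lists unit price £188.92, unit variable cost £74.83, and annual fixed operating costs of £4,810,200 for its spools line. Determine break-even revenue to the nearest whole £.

Contribution margin per unit = £188.92 − £74.83 = £114.09, a CM ratio of £114.09 ÷ £188.92 = 0.6039.
Break-even sales = FC ÷ CM ratio = £4,810,200 × £188.92 / £114.09 = £7,965,141.

£7,965,141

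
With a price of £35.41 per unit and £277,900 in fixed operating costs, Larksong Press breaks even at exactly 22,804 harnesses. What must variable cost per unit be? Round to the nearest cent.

£23.22

At break-even, FC = Q × (P − VC), so P − VC = £277,900 ÷ 22,804 = £12.1865.
Hence VC = price − CM = £35.41 − £12.1865 = £23.22.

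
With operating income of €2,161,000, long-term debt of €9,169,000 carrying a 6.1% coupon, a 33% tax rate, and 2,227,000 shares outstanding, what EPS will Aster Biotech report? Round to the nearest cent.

Interest = €559,309.00, so EBT = €2,161,000 − €559,309.00 = €1,601,691.00.
Net income = €1,601,691.00 × (1 − 0.33) = €1,073,132.97.
EPS = €1,073,132.97 ÷ 2,227,000 = €0.48.

€0.48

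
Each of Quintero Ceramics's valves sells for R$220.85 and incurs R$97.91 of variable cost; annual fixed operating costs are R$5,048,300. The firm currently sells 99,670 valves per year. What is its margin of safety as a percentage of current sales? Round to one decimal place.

Unit CM = price − variable cost = R$220.85 − R$97.91 = R$122.94. Break-even units = R$5,048,300 ÷ R$122.94 = 41,063.12; break-even revenue = 41,063.12 × R$220.85 = R$9,068,790.10.
Current sales = 99,670 × R$220.85 = R$22,012,119.50.
Margin of safety = (R$22,012,119.50 − R$9,068,790.10) ÷ R$22,012,119.50 = 58.8%.

58.8%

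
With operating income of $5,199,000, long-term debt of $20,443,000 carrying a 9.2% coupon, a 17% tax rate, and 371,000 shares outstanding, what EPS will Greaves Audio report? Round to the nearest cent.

$7.42

Interest = $1,880,756.00, so EBT = $5,199,000 − $1,880,756.00 = $3,318,244.00.
Net income = $3,318,244.00 × (1 − 0.17) = $2,754,142.52.
EPS = $2,754,142.52 ÷ 371,000 = $7.42.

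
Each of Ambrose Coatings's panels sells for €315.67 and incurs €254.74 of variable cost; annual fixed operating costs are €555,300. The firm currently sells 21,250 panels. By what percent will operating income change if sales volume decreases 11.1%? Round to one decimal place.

-19.4%

Total contribution margin = 21,250 × €60.93 = €1,294,762.50.
Subtracting fixed costs: EBIT = €1,294,762.50 − €555,300 = €739,462.50.
So DOL = total CM / EBIT = €1,294,762.50 / €739,462.50 = 1.7510.
Operating income changes by 1.7510 × -11.1% = -19.4%.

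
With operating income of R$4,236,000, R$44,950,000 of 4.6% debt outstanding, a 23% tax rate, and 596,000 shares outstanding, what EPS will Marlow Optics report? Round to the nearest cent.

Interest = R$2,067,700.00, so EBT = R$4,236,000 − R$2,067,700.00 = R$2,168,300.00.
After tax at 23%: net income = R$2,168,300.00 × 0.77 = R$1,669,591.00.
EPS = R$1,669,591.00 ÷ 596,000 = R$2.80.

R$2.80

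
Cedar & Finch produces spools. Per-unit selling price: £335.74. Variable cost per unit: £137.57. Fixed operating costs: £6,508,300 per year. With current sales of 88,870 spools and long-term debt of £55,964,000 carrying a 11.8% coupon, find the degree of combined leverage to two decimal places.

At 88,870 units, contribution = 88,870 × £198.17 = £17,611,367.90.
Operating income = contribution − fixed costs = £17,611,367.90 − £6,508,300 = £11,103,067.90. Interest = £6,603,752.00.
DOL = £17,611,367.90 ÷ £11,103,067.90 = 1.5862; DFL = £11,103,067.90 ÷ £4,499,315.90 = 2.4677.
Combined leverage = 1.5862 × 2.4677 = 3.9143.

3.91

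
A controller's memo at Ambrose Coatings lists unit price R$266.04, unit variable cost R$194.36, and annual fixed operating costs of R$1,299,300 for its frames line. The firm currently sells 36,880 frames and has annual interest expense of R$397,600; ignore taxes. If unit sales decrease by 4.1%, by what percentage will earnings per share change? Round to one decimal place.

-11.4%

Contribution at this volume is 36,880 × R$71.68 = R$2,643,558.40.
Operating income = contribution − fixed costs = R$2,643,558.40 − R$1,299,300 = R$1,344,258.40.
Interest = R$397,600.00, so EBIT − I = R$946,658.40.
DCL = total CM / (EBIT − I) = R$2,643,558.40 / R$946,658.40 = 2.7925.
%ΔEPS = DCL × %ΔSales = 2.7925 × -4.1% = -11.4%.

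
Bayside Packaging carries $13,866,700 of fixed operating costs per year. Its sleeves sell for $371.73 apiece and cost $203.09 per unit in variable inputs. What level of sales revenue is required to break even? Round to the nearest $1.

$30,566,108

Contribution margin per unit = $371.73 − $203.09 = $168.64, a CM ratio of $168.64 ÷ $371.73 = 0.4537.
Break-even sales = FC ÷ CM ratio = $13,866,700 × $371.73 / $168.64 = $30,566,108.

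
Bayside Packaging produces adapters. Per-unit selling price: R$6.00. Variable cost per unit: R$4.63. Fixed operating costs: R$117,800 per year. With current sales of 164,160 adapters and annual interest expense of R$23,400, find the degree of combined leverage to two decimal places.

2.69

Contribution at this volume is 164,160 × R$1.37 = R$224,899.20.
Subtracting fixed costs: EBIT = R$224,899.20 − R$117,800 = R$107,099.20. Interest = R$23,400.00, so EBIT − I = R$83,699.20.
Degree of total leverage = total CM / (EBIT − interest) = R$224,899.20 / R$83,699.20 = 2.6870.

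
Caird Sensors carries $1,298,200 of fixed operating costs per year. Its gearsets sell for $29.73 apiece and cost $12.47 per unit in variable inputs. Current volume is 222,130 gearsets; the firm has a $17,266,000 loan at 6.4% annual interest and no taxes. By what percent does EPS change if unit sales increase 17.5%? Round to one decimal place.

Total contribution margin = 222,130 × $17.26 = $3,833,963.80.
Subtracting fixed costs: EBIT = $3,833,963.80 − $1,298,200 = $2,535,763.80.
After interest of $1,105,024.00, pre-tax earnings = $1,430,739.80.
DCL = total CM / (EBIT − I) = $3,833,963.80 / $1,430,739.80 = 2.6797.
%ΔEPS = DCL × %ΔSales = 2.6797 × +17.5% = +46.9%.

+46.9%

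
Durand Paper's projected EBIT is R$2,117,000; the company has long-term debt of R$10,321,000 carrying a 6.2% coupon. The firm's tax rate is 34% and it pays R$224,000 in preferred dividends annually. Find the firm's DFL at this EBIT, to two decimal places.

Annual interest charges come to R$639,902.00.
Pre-tax preferred-dividend burden = R$224,000 ÷ (1 − 0.34) = R$339,393.94.
DFL = EBIT ÷ [EBIT − I − D_p/(1−t)] = R$2,117,000 ÷ [R$2,117,000 − R$639,902.00 − R$339,393.94] = R$2,117,000 ÷ R$1,137,704.06 = 1.8608.

1.86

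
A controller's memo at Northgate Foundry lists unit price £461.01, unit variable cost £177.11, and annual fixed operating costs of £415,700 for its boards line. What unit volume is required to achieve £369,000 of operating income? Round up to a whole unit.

2,765 boards

Unit CM = price − variable cost = £461.01 − £177.11 = £283.90.
Units = (FC + target) / CM = (£415,700 + £369,000) / £283.90 = 2,764.00, so 2,765 boards.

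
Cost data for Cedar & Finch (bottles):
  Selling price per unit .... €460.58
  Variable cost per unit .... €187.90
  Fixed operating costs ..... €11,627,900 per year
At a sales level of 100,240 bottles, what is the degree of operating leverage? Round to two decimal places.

At 100,240 units, contribution = 100,240 × €272.68 = €27,333,443.20.
Subtracting fixed costs: EBIT = €27,333,443.20 − €11,627,900 = €15,705,543.20.
DOL = contribution ÷ EBIT = €27,333,443.20 ÷ €15,705,543.20 = 1.7404.

1.74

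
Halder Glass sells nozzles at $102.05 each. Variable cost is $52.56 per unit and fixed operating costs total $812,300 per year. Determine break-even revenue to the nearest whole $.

$1,674,989

CM per unit = $102.05 − $52.56 = $49.49; CM ratio = $49.49 / $102.05 = 0.4850.
Break-even revenue = fixed costs × price ÷ CM = $812,300 × $102.05 ÷ $49.49 = $1,674,989.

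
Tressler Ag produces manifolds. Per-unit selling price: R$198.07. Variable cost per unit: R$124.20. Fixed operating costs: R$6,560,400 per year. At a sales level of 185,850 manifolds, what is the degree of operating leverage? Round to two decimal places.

Contribution at this volume is 185,850 × R$73.87 = R$13,728,739.50.
Operating income = contribution − fixed costs = R$13,728,739.50 − R$6,560,400 = R$7,168,339.50.
So DOL = total CM / EBIT = R$13,728,739.50 / R$7,168,339.50 = 1.9152.

1.92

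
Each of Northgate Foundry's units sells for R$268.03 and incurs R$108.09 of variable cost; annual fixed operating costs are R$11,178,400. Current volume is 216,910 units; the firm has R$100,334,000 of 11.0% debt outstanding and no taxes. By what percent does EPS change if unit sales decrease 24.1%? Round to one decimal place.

Contribution at this volume is 216,910 × R$159.94 = R$34,692,585.40.
EBIT = R$34,692,585.40 − R$11,178,400 = R$23,514,185.40.
After interest of R$11,036,740.00, pre-tax earnings = R$12,477,445.40.
Degree of combined leverage = contribution ÷ (EBIT − I) = R$34,692,585.40 ÷ R$12,477,445.40 = 2.7804.
%ΔEPS = DCL × %ΔSales = 2.7804 × -24.1% = -67.0%.

-67.0%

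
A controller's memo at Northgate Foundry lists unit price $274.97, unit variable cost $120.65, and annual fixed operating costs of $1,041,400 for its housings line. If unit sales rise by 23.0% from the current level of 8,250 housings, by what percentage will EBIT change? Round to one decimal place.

+126.4%

Contribution at this volume is 8,250 × $154.32 = $1,273,140.00.
Subtracting fixed costs: EBIT = $1,273,140.00 − $1,041,400 = $231,740.00.
Degree of operating leverage = $1,273,140.00 / $231,740.00 = 5.4938.
%ΔEBIT = DOL × %ΔSales = 5.4938 × +23.0% = +126.4%.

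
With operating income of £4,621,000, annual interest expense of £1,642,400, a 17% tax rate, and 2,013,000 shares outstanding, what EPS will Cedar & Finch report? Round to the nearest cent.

Interest = £1,642,400.00, so EBT = £4,621,000 − £1,642,400.00 = £2,978,600.00.
After tax at 17%: net income = £2,978,600.00 × 0.83 = £2,472,238.00.
EPS = £2,472,238.00 ÷ 2,013,000 = £1.23.

£1.23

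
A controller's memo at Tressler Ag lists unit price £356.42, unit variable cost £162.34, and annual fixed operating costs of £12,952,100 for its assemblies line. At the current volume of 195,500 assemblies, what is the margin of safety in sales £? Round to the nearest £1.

Contribution margin per unit = £356.42 − £162.34 = £194.08. Break-even units = £12,952,100 ÷ £194.08 = 66,735.88; break-even revenue = 66,735.88 × £356.42 = £23,786,003.10.
Current sales = 195,500 × £356.42 = £69,680,110.00.
Margin of safety = £69,680,110.00 − £23,786,003.10 = £45,894,107.

£45,894,107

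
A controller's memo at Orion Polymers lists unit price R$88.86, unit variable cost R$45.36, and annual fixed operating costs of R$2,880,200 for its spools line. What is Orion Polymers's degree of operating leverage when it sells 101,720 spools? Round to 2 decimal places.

At 101,720 units, contribution = 101,720 × R$43.50 = R$4,424,820.00.
Operating income = contribution − fixed costs = R$4,424,820.00 − R$2,880,200 = R$1,544,620.00.
So DOL = total CM / EBIT = R$4,424,820.00 / R$1,544,620.00 = 2.8647.

2.86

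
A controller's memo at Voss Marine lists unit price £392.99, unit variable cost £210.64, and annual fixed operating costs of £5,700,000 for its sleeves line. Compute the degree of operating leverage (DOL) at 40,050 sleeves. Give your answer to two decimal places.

Contribution at this volume is 40,050 × £182.35 = £7,303,117.50.
EBIT = £7,303,117.50 − £5,700,000 = £1,603,117.50.
Degree of operating leverage = £7,303,117.50 / £1,603,117.50 = 4.5556.

4.56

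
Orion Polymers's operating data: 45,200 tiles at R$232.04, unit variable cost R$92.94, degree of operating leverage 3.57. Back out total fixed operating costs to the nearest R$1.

At 45,200 units, contribution = 45,200 × R$139.10 = R$6,287,320.00.
DOL = contribution / EBIT, so EBIT = R$6,287,320.00 / 3.57 = R$1,761,154.06.
Fixed costs = CM − EBIT = R$6,287,320.00 − R$1,761,154.06 = R$4,526,166.

R$4,526,166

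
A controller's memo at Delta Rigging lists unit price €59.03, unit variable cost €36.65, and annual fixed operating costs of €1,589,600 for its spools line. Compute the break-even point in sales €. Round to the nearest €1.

€4,192,765

Contribution margin per unit = €59.03 − €36.65 = €22.38, a CM ratio of €22.38 ÷ €59.03 = 0.3791.
Break-even sales = FC ÷ CM ratio = €1,589,600 × €59.03 / €22.38 = €4,192,765.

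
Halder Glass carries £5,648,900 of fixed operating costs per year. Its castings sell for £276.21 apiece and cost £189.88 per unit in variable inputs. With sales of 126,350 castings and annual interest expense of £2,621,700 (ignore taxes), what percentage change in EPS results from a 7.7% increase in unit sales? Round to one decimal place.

At 126,350 units, contribution = 126,350 × £86.33 = £10,907,795.50.
EBIT = £10,907,795.50 − £5,648,900 = £5,258,895.50.
Interest = £2,621,700.00, so EBIT − I = £2,637,195.50.
Degree of combined leverage = contribution ÷ (EBIT − I) = £10,907,795.50 ÷ £2,637,195.50 = 4.1361.
%ΔEPS = DCL × %ΔSales = 4.1361 × +7.7% = +31.8%.

+31.8%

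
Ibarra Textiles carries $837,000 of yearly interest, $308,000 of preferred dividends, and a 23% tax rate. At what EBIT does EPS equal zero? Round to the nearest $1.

$1,237,000

Grossing the preferred dividend up to pre-tax terms: $308,000 / (1 − 0.23) = $400,000.00.
Financial break-even EBIT = interest + D_p ÷ (1 − t) = $837,000 + $400,000.00 = $1,237,000.00.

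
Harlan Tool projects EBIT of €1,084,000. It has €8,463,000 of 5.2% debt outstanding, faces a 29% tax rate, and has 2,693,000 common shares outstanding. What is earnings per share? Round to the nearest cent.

Interest = €440,076.00, so EBT = €1,084,000 − €440,076.00 = €643,924.00.
Net income = €643,924.00 × (1 − 0.29) = €457,186.04.
Per share: €457,186.04 / 2,693,000 shares = €0.17.

€0.17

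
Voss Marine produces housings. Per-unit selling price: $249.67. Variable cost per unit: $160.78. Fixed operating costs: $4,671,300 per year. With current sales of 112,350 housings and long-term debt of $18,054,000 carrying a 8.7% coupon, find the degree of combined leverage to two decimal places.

2.67

Total contribution margin = 112,350 × $88.89 = $9,986,791.50.
EBIT = $9,986,791.50 − $4,671,300 = $5,315,491.50. Interest = $1,570,698.00.
DOL = $9,986,791.50 ÷ $5,315,491.50 = 1.8788; DFL = $5,315,491.50 ÷ $3,744,793.50 = 1.4194.
DCL = DOL × DFL = 1.8788 × 1.4194 = 2.6668.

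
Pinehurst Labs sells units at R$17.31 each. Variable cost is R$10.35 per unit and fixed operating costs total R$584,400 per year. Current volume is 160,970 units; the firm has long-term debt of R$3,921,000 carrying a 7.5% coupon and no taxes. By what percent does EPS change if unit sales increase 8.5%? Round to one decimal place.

+39.4%

Total contribution margin = 160,970 × R$6.96 = R$1,120,351.20.
Operating income = contribution − fixed costs = R$1,120,351.20 − R$584,400 = R$535,951.20.
After interest of R$294,075.00, pre-tax earnings = R$241,876.20.
DCL = total CM / (EBIT − I) = R$1,120,351.20 / R$241,876.20 = 4.6319.
EPS therefore changes by 4.6319 × (+8.5%) = +39.4%.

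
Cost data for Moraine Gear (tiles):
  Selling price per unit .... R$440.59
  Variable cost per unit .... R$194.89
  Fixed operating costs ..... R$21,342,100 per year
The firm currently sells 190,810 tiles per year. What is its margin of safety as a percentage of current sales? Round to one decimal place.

54.5%

Contribution margin per unit = R$440.59 − R$194.89 = R$245.70. Break-even units = R$21,342,100 ÷ R$245.70 = 86,862.43; break-even revenue = 86,862.43 × R$440.59 = R$38,270,719.74.
Actual sales revenue = 190,810 × R$440.59 = R$84,068,977.90.
Margin of safety = (R$84,068,977.90 − R$38,270,719.74) ÷ R$84,068,977.90 = 54.5%.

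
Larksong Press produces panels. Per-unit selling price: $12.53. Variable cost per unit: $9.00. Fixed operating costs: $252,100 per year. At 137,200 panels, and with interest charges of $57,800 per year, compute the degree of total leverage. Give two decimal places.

2.78

Contribution at this volume is 137,200 × $3.53 = $484,316.00.
Subtracting fixed costs: EBIT = $484,316.00 − $252,100 = $232,216.00. Interest = $57,800.00.
DOL = $484,316.00 ÷ $232,216.00 = 2.0856; DFL = $232,216.00 ÷ $174,416.00 = 1.3314.
DCL = DOL × DFL = 2.0856 × 1.3314 = 2.7768.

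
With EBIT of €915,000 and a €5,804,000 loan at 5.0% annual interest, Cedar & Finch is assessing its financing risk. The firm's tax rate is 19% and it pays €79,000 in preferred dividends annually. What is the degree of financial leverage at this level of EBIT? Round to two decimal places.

Interest = €290,200.00.
Preferred dividends grossed up pre-tax: €79,000 / (1 − 0.19) = €97,530.86.
DFL = EBIT ÷ [EBIT − I − D_p/(1−t)] = €915,000 ÷ [€915,000 − €290,200.00 − €97,530.86] = €915,000 ÷ €527,269.14 = 1.7354.

1.74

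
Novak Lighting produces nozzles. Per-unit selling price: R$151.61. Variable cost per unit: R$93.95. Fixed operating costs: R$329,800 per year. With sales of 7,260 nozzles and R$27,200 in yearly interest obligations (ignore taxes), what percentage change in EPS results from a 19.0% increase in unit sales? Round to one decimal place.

At 7,260 units, contribution = 7,260 × R$57.66 = R$418,611.60.
EBIT = R$418,611.60 − R$329,800 = R$88,811.60.
Interest = R$27,200.00, so EBIT − I = R$61,611.60.
DCL = total CM / (EBIT − I) = R$418,611.60 / R$61,611.60 = 6.7944.
%ΔEPS = DCL × %ΔSales = 6.7944 × +19.0% = +129.1%.

+129.1%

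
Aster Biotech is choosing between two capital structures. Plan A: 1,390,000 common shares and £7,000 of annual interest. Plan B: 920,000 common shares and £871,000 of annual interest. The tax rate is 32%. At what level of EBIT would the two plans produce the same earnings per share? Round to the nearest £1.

£2,562,234

Set EPS_A = EPS_B: (EBIT − £7,000)(1 − 0.32) ÷ 1,390,000 = (EBIT − £871,000)(1 − 0.32) ÷ 920,000.
The (1 − t) factor cancels: (EBIT − 7,000) × 920,000 = (EBIT − 871,000) × 1,390,000.
EBIT × (1,390,000 − 920,000) = 871,000 × 1,390,000 − 7,000 × 920,000 = 1,204,250,000,000, so EBIT = 1,204,250,000,000 ÷ 470,000 = 2,562,234.04.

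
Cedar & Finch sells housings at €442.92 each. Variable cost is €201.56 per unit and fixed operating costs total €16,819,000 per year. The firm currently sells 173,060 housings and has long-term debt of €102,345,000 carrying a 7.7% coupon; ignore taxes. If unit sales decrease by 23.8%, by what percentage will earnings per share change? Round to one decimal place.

Contribution at this volume is 173,060 × €241.36 = €41,769,761.60.
EBIT = €41,769,761.60 − €16,819,000 = €24,950,761.60.
After interest of €7,880,565.00, pre-tax earnings = €17,070,196.60.
DCL = total CM / (EBIT − I) = €41,769,761.60 / €17,070,196.60 = 2.4469.
EPS therefore changes by 2.4469 × (-23.8%) = -58.2%.

-58.2%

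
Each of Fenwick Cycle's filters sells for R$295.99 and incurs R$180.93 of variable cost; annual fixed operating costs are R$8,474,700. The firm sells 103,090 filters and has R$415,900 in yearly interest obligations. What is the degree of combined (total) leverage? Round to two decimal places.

3.99

Total contribution margin = 103,090 × R$115.06 = R$11,861,535.40.
Operating income = contribution − fixed costs = R$11,861,535.40 − R$8,474,700 = R$3,386,835.40. Interest = R$415,900.00.
DOL = R$11,861,535.40 ÷ R$3,386,835.40 = 3.5022; DFL = R$3,386,835.40 ÷ R$2,970,935.40 = 1.1400.
DCL = DOL × DFL = 3.5022 × 1.1400 = 3.9925.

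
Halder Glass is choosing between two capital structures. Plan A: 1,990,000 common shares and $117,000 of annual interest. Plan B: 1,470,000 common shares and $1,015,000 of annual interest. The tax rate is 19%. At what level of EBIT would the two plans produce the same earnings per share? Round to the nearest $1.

$3,553,577

Set EPS_A = EPS_B: (EBIT − $117,000)(1 − 0.19) ÷ 1,990,000 = (EBIT − $1,015,000)(1 − 0.19) ÷ 1,470,000.
Cancelling (1 − t) and cross-multiplying: 1,470,000·(EBIT − 117,000) = 1,990,000·(EBIT − 1,015,000).
EBIT × (1,990,000 − 1,470,000) = 1,015,000 × 1,990,000 − 117,000 × 1,470,000 = 1,847,860,000,000, so EBIT = 1,847,860,000,000 ÷ 520,000 = 3,553,576.92.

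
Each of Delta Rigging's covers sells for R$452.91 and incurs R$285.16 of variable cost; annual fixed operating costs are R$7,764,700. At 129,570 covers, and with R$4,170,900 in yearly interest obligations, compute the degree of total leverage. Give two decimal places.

Total contribution margin = 129,570 × R$167.75 = R$21,735,367.50.
EBIT = R$21,735,367.50 − R$7,764,700 = R$13,970,667.50. Interest = R$4,170,900.00.
DOL = R$21,735,367.50 ÷ R$13,970,667.50 = 1.5558; DFL = R$13,970,667.50 ÷ R$9,799,767.50 = 1.4256.
DCL = DOL × DFL = 1.5558 × 1.4256 = 2.2179.

2.22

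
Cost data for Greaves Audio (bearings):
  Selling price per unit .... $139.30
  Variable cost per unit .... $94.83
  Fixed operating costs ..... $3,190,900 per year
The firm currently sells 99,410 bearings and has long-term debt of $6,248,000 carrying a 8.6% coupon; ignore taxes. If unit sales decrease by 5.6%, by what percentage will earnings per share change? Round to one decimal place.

Contribution at this volume is 99,410 × $44.47 = $4,420,762.70.
EBIT = $4,420,762.70 − $3,190,900 = $1,229,862.70.
After interest of $537,328.00, pre-tax earnings = $692,534.70.
Degree of combined leverage = contribution ÷ (EBIT − I) = $4,420,762.70 ÷ $692,534.70 = 6.3835.
EPS therefore changes by 6.3835 × (-5.6%) = -35.7%.

-35.7%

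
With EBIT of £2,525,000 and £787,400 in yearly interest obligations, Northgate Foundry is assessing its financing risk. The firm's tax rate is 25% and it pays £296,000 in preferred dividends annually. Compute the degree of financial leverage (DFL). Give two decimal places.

Annual interest charges come to £787,400.00.
Preferred dividends grossed up pre-tax: £296,000 / (1 − 0.25) = £394,666.67.
DFL = EBIT ÷ [EBIT − I − D_p/(1−t)] = £2,525,000 ÷ [£2,525,000 − £787,400.00 − £394,666.67] = £2,525,000 ÷ £1,342,933.33 = 1.8802.

1.88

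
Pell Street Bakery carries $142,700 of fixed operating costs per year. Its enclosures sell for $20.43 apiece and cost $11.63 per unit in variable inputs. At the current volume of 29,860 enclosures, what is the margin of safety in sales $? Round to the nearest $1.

Contribution margin per unit = $20.43 − $11.63 = $8.80. Break-even units = $142,700 ÷ $8.80 = 16,215.91; break-even revenue = 16,215.91 × $20.43 = $331,291.02.
Current sales = 29,860 × $20.43 = $610,039.80.
Margin of safety = $610,039.80 − $331,291.02 = $278,749.

$278,749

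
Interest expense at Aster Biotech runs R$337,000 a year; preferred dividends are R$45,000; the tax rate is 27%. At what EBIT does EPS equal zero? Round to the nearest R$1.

R$398,644

Preferred dividends are paid after tax, so their pre-tax equivalent is R$45,000 ÷ (1 − 0.27) = R$61,643.84.
Financial break-even EBIT = interest + D_p ÷ (1 − t) = R$337,000 + R$61,643.84 = R$398,643.84.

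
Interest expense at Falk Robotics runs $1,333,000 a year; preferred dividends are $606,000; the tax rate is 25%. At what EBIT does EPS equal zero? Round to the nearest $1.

Grossing the preferred dividend up to pre-tax terms: $606,000 / (1 − 0.25) = $808,000.00.
EPS = 0 when EBIT covers interest plus the pre-tax preferred burden: $1,333,000 + $808,000.00 = $2,141,000.00.

$2,141,000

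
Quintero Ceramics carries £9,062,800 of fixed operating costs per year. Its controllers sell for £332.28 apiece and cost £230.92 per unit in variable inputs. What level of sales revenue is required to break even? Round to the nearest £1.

Contribution margin per unit = £332.28 − £230.92 = £101.36, a CM ratio of £101.36 ÷ £332.28 = 0.3050.
Break-even sales = FC ÷ CM ratio = £9,062,800 × £332.28 / £101.36 = £29,709,818.

£29,709,818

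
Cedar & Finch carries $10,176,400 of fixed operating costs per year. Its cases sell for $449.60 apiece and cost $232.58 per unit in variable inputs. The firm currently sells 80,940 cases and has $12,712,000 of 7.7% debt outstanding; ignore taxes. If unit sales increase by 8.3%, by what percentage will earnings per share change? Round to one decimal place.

At 80,940 units, contribution = 80,940 × $217.02 = $17,565,598.80.
Operating income = contribution − fixed costs = $17,565,598.80 − $10,176,400 = $7,389,198.80.
Interest = $978,824.00, so EBIT − I = $6,410,374.80.
DCL = total CM / (EBIT − I) = $17,565,598.80 / $6,410,374.80 = 2.7402.
EPS therefore changes by 2.7402 × (+8.3%) = +22.7%.

+22.7%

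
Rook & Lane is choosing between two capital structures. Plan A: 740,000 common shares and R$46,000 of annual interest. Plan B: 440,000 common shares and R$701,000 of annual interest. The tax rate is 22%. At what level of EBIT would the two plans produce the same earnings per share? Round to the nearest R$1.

Set EPS_A = EPS_B: (EBIT − R$46,000)(1 − 0.22) ÷ 740,000 = (EBIT − R$701,000)(1 − 0.22) ÷ 440,000.
The (1 − t) factor cancels: (EBIT − 46,000) × 440,000 = (EBIT − 701,000) × 740,000.
Solving, EBIT = (701,000·740,000 − 46,000·440,000) / (740,000 − 440,000) = 498,500,000,000 / 300,000 = 1,661,666.67.

R$1,661,667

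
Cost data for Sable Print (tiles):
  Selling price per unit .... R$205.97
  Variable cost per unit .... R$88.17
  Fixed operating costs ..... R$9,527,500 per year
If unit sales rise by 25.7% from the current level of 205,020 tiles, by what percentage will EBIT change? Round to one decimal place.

Contribution at this volume is 205,020 × R$117.80 = R$24,151,356.00.
Operating income = contribution − fixed costs = R$24,151,356.00 − R$9,527,500 = R$14,623,856.00.
Degree of operating leverage = R$24,151,356.00 / R$14,623,856.00 = 1.6515.
%ΔEBIT = DOL × %ΔSales = 1.6515 × +25.7% = +42.4%.

+42.4%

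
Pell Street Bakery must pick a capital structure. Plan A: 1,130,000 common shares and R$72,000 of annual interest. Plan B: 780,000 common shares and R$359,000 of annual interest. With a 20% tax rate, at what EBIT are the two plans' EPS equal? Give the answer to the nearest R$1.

Set EPS_A = EPS_B: (EBIT − R$72,000)(1 − 0.20) ÷ 1,130,000 = (EBIT − R$359,000)(1 − 0.20) ÷ 780,000.
The (1 − t) factor cancels: (EBIT − 72,000) × 780,000 = (EBIT − 359,000) × 1,130,000.
EBIT × (1,130,000 − 780,000) = 359,000 × 1,130,000 − 72,000 × 780,000 = 349,510,000,000, so EBIT = 349,510,000,000 ÷ 350,000 = 998,600.00.

R$998,600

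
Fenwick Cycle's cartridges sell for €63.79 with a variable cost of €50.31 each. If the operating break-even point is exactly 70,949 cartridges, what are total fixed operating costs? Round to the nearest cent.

Contribution margin per unit = €63.79 − €50.31 = €13.48.
Since BE = FC / CM, FC = 70,949 × €13.48 = €956,392.52.

€956,392.52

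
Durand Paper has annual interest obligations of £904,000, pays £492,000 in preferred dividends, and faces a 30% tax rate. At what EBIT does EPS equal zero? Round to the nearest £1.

Grossing the preferred dividend up to pre-tax terms: £492,000 / (1 − 0.30) = £702,857.14.
EPS = 0 when EBIT covers interest plus the pre-tax preferred burden: £904,000 + £702,857.14 = £1,606,857.14.

£1,606,857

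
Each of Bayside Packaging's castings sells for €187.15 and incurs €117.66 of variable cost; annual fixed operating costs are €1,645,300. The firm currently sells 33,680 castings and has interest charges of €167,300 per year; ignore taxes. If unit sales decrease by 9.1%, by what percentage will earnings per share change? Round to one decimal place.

-40.4%

At 33,680 units, contribution = 33,680 × €69.49 = €2,340,423.20.
EBIT = €2,340,423.20 − €1,645,300 = €695,123.20.
Interest = €167,300.00, so EBIT − I = €527,823.20.
Degree of combined leverage = contribution ÷ (EBIT − I) = €2,340,423.20 ÷ €527,823.20 = 4.4341.
%ΔEPS = DCL × %ΔSales = 4.4341 × -9.1% = -40.4%.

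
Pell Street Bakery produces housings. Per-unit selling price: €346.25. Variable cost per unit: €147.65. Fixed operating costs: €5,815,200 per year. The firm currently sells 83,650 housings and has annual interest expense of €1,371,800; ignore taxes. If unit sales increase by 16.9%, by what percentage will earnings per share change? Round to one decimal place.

+29.8%

At 83,650 units, contribution = 83,650 × €198.60 = €16,612,890.00.
Subtracting fixed costs: EBIT = €16,612,890.00 − €5,815,200 = €10,797,690.00.
After interest of €1,371,800.00, pre-tax earnings = €9,425,890.00.
DCL = total CM / (EBIT − I) = €16,612,890.00 / €9,425,890.00 = 1.7625.
EPS therefore changes by 1.7625 × (+16.9%) = +29.8%.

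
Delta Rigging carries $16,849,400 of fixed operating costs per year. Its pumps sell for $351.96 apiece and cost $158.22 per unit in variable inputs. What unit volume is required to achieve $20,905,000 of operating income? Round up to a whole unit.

194,872 pumps

Contribution margin per unit = $351.96 − $158.22 = $193.74.
Need Q such that Q × $193.74 − $16,849,400 = $20,905,000, i.e. Q = $37,754,400 / $193.74 = 194,871.48 → 194,872.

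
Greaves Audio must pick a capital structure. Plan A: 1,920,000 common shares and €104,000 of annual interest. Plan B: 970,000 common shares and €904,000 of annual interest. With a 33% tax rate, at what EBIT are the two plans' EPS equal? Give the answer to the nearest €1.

Set EPS_A = EPS_B: (EBIT − €104,000)(1 − 0.33) ÷ 1,920,000 = (EBIT − €904,000)(1 − 0.33) ÷ 970,000.
Cancelling (1 − t) and cross-multiplying: 970,000·(EBIT − 104,000) = 1,920,000·(EBIT − 904,000).
EBIT × (1,920,000 − 970,000) = 904,000 × 1,920,000 − 104,000 × 970,000 = 1,634,800,000,000, so EBIT = 1,634,800,000,000 ÷ 950,000 = 1,720,842.11.

€1,720,842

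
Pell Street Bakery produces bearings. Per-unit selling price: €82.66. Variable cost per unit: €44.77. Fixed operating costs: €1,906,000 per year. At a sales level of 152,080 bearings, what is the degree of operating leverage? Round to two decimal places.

Contribution at this volume is 152,080 × €37.89 = €5,762,311.20.
Operating income = contribution − fixed costs = €5,762,311.20 − €1,906,000 = €3,856,311.20.
DOL = contribution ÷ EBIT = €5,762,311.20 ÷ €3,856,311.20 = 1.4943.

1.49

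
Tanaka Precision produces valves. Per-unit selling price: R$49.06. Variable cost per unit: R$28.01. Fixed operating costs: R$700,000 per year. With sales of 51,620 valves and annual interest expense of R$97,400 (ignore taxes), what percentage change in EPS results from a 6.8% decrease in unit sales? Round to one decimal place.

-25.5%

At 51,620 units, contribution = 51,620 × R$21.05 = R$1,086,601.00.
EBIT = R$1,086,601.00 − R$700,000 = R$386,601.00.
Interest = R$97,400.00, so EBIT − I = R$289,201.00.
Degree of combined leverage = contribution ÷ (EBIT − I) = R$1,086,601.00 ÷ R$289,201.00 = 3.7573.
%ΔEPS = DCL × %ΔSales = 3.7573 × -6.8% = -25.5%.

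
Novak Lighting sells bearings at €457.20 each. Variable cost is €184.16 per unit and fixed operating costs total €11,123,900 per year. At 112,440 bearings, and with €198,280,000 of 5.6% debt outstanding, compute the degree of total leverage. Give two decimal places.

Contribution at this volume is 112,440 × €273.04 = €30,700,617.60.
Operating income = contribution − fixed costs = €30,700,617.60 − €11,123,900 = €19,576,717.60. Interest = €11,103,680.00.
DOL = €30,700,617.60 ÷ €19,576,717.60 = 1.5682; DFL = €19,576,717.60 ÷ €8,473,037.60 = 2.3105.
DCL = DOL × DFL = 1.5682 × 2.3105 = 3.6233.

3.62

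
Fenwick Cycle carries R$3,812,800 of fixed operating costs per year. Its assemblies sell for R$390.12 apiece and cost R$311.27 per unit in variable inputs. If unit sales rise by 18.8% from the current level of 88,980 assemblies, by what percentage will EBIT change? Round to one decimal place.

Total contribution margin = 88,980 × R$78.85 = R$7,016,073.00.
Subtracting fixed costs: EBIT = R$7,016,073.00 − R$3,812,800 = R$3,203,273.00.
Degree of operating leverage = R$7,016,073.00 / R$3,203,273.00 = 2.1903.
Operating income changes by 2.1903 × +18.8% = +41.2%.

+41.2%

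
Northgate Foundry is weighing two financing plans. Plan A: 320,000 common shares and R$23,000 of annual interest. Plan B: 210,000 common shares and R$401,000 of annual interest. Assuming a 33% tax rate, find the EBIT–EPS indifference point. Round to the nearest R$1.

R$1,122,636

At indifference, (EBIT − 23,000)(1 − t)/320,000 = (EBIT − 401,000)(1 − t)/210,000.
Cancelling (1 − t) and cross-multiplying: 210,000·(EBIT − 23,000) = 320,000·(EBIT − 401,000).
EBIT × (320,000 − 210,000) = 401,000 × 320,000 − 23,000 × 210,000 = 123,490,000,000, so EBIT = 123,490,000,000 ÷ 110,000 = 1,122,636.36.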